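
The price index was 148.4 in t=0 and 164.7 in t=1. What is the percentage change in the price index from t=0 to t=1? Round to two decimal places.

10.98%

Change = (164.7 − 148.4) / 148.4 × 100
       = 16.3 / 148.4 × 100 = 10.9838%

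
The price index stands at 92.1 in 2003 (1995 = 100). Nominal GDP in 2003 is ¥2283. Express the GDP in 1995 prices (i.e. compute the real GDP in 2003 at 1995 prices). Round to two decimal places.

2478.83

Real = Nominal ÷ (Index/100) = 2283 ÷ (92.1/100)
     = 2283 ÷ 0.921 = 2478.8274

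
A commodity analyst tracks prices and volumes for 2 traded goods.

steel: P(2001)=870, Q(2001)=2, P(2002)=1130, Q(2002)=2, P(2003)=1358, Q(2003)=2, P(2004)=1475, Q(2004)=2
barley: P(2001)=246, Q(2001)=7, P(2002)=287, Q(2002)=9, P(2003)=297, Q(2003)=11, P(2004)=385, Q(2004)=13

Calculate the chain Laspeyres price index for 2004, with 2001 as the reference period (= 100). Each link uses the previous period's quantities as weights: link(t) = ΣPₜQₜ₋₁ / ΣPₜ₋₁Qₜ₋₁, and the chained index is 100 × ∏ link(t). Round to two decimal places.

164.78

Link 2001→2002:
ΣP(2002)Q(2001) = 1130×2 + 287×7 = 2260 + 2009 = 4269
ΣP(2001)Q(2001) = 870×2 + 246×7 = 1740 + 1722 = 3462
link = 4269/3462 = 1.233102
Link 2002→2003:
ΣP(2003)Q(2002) = 1358×2 + 297×9 = 2716 + 2673 = 5389
ΣP(2002)Q(2002) = 1130×2 + 287×9 = 2260 + 2583 = 4843
link = 5389/4843 = 1.112740
Link 2003→2004:
ΣP(2004)Q(2003) = 1475×2 + 385×11 = 2950 + 4235 = 7185
ΣP(2003)Q(2003) = 1358×2 + 297×11 = 2716 + 3267 = 5983
link = 7185/5983 = 1.200903
Chained index = 100 × 1.233102 × 1.112740 × 1.200903 = 164.7785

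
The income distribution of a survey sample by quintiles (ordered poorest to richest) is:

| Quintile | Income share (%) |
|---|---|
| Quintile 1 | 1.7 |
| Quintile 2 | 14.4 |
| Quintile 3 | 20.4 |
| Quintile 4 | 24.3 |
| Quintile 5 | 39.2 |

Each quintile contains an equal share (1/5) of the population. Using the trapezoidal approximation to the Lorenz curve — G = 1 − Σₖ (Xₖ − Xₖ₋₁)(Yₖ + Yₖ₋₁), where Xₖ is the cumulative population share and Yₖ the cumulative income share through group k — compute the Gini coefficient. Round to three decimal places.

0.340

Cumulative income shares Yₖ: 0.0170, 0.1610, 0.3650, 0.6080, 1.0000
Σ (Xₖ−Xₖ₋₁)(Yₖ+Yₖ₋₁) = (1/5)(0.0170+0.0000) + (1/5)(0.1610+0.0170) + (1/5)(0.3650+0.1610) + (1/5)(0.6080+0.3650) + (1/5)(1.0000+0.6080)
  = 0.0034 + 0.0356 + 0.1052 + 0.1946 + 0.3216 = 0.6604
G = 1 − 0.6604 = 0.3396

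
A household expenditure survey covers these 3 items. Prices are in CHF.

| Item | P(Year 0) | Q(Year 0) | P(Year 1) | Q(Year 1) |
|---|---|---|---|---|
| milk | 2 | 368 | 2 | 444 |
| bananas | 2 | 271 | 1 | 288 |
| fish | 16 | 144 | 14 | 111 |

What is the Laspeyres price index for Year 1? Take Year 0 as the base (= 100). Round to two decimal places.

84.39

Laspeyres price index uses base-period quantities as weights.
ΣP(Year 1)·Q(Year 0) = 2×368 + 1×271 + 14×144 = 736 + 271 + 2016 = 3023
ΣP(Year 0)·Q(Year 0) = 2×368 + 2×271 + 16×144 = 736 + 542 + 2304 = 3582
Index = 3023 / 3582 × 100 = 84.3942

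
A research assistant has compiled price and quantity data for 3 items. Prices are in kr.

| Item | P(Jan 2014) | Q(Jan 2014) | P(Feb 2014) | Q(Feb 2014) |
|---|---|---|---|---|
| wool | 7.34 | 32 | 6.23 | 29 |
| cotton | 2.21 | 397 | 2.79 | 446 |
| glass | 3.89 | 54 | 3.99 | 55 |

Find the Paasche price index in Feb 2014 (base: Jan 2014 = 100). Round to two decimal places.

116.42

Paasche price index uses current-period quantities as weights.
ΣP(Feb 2014)·Q(Feb 2014) = 6.23×29 + 2.79×446 + 3.99×55 = 180.67 + 1244.34 + 219.45 = 1644.46
ΣP(Jan 2014)·Q(Feb 2014) = 7.34×29 + 2.21×446 + 3.89×55 = 212.86 + 985.66 + 213.95 = 1412.47
Index = 1644.46 / 1412.47 × 100 = 116.4244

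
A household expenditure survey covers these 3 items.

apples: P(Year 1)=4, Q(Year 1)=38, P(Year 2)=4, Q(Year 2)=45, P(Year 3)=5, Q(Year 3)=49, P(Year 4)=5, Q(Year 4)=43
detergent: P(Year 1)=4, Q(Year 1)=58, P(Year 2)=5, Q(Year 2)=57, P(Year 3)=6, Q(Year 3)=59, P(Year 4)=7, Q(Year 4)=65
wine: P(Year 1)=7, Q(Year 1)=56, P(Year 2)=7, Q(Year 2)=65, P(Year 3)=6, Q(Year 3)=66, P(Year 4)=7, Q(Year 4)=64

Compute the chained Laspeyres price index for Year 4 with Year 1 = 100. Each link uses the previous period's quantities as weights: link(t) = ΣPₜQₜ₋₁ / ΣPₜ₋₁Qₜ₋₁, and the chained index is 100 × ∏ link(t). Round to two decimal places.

Link Year 1→Year 2:
ΣP(Year 2)Q(Year 1) = 4×38 + 5×58 + 7×56 = 152 + 290 + 392 = 834
ΣP(Year 1)Q(Year 1) = 4×38 + 4×58 + 7×56 = 152 + 232 + 392 = 776
link = 834/776 = 1.074742
Link Year 2→Year 3:
ΣP(Year 3)Q(Year 2) = 5×45 + 6×57 + 6×65 = 225 + 342 + 390 = 957
ΣP(Year 2)Q(Year 2) = 4×45 + 5×57 + 7×65 = 180 + 285 + 455 = 920
link = 957/920 = 1.040217
Link Year 3→Year 4:
ΣP(Year 4)Q(Year 3) = 5×49 + 7×59 + 7×66 = 245 + 413 + 462 = 1120
ΣP(Year 3)Q(Year 3) = 5×49 + 6×59 + 6×66 = 245 + 354 + 396 = 995
link = 1120/995 = 1.125628
Chained index = 100 × 1.074742 × 1.040217 × 1.125628 = 125.8414

125.84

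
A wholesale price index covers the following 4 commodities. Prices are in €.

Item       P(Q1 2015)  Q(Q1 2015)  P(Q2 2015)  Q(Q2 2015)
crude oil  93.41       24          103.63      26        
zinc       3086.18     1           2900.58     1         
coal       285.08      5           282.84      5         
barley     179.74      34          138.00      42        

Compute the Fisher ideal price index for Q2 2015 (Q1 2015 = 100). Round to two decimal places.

Laspeyres component (base-period weights):
ΣP(Q2 2015)Q(Q1 2015) = 103.63×24 + 2900.58×1 + 282.84×5 + 138.00×34 = 2487.12 + 2900.58 + 1414.2 + 4692 = 11493.9
ΣP(Q1 2015)Q(Q1 2015) = 93.41×24 + 3086.18×1 + 285.08×5 + 179.74×34 = 2241.84 + 3086.18 + 1425.4 + 6111.16 = 12864.58
L = 11493.9 / 12864.58 × 100 = 89.3453
Paasche component (current-period weights):
ΣP(Q2 2015)Q(Q2 2015) = 103.63×26 + 2900.58×1 + 282.84×5 + 138.00×42 = 2694.38 + 2900.58 + 1414.2 + 5796 = 12805.16
ΣP(Q1 2015)Q(Q2 2015) = 93.41×26 + 3086.18×1 + 285.08×5 + 179.74×42 = 2428.66 + 3086.18 + 1425.4 + 7549.08 = 14489.32
P = 12805.16 / 14489.32 × 100 = 88.3765
Fisher = √(L × P) = √(89.3453 × 88.3765) = 88.8596

88.86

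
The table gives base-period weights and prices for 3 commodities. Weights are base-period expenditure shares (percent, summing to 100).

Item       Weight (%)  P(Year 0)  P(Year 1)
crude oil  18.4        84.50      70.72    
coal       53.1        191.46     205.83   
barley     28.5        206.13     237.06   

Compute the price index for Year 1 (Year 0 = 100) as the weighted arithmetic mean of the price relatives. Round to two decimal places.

crude oil: 18.4 × (70.72/84.50) = 18.4 × 0.836923 = 15.3994
coal: 53.1 × (205.83/191.46) = 53.1 × 1.075055 = 57.0854
barley: 28.5 × (237.06/206.13) = 28.5 × 1.150051 = 32.7765
Index = Σ wᵢ·(p₁ᵢ/p₀ᵢ) = 15.3994 + 57.0854 + 32.7765 = 105.2612

105.26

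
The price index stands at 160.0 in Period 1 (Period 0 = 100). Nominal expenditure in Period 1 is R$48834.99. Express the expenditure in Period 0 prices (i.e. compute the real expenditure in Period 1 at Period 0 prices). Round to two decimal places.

Real = Nominal ÷ (Index/100) = 48834.99 ÷ (160.0/100)
     = 48834.99 ÷ 1.600 = 30521.8687

30521.87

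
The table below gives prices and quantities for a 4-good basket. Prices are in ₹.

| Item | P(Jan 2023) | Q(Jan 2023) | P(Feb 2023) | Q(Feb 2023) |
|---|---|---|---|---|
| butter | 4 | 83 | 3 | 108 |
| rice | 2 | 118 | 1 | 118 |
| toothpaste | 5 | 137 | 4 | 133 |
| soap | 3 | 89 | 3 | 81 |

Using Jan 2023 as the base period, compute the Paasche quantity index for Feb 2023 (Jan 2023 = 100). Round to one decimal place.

Paasche quantity index uses current-period prices as weights.
ΣP(Feb 2023)·Q(Feb 2023) = 3×108 + 1×118 + 4×133 + 3×81 = 324 + 118 + 532 + 243 = 1217
ΣP(Feb 2023)·Q(Jan 2023) = 3×83 + 1×118 + 4×137 + 3×89 = 249 + 118 + 548 + 267 = 1182
Index = 1217 / 1182 × 100 = 102.9611

103.0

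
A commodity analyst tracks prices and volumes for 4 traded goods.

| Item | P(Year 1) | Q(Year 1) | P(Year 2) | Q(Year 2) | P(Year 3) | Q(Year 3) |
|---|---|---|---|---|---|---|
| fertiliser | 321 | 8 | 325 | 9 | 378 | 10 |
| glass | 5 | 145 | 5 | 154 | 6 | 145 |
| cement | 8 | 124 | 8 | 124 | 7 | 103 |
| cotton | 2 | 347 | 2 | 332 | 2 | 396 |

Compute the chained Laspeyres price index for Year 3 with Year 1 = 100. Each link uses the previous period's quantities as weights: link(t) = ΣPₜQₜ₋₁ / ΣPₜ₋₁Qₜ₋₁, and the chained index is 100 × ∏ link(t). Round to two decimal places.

Link Year 1→Year 2:
ΣP(Year 2)Q(Year 1) = 325×8 + 5×145 + 8×124 + 2×347 = 2600 + 725 + 992 + 694 = 5011
ΣP(Year 1)Q(Year 1) = 321×8 + 5×145 + 8×124 + 2×347 = 2568 + 725 + 992 + 694 = 4979
link = 5011/4979 = 1.006427
Link Year 2→Year 3:
ΣP(Year 3)Q(Year 2) = 378×9 + 6×154 + 7×124 + 2×332 = 3402 + 924 + 868 + 664 = 5858
ΣP(Year 2)Q(Year 2) = 325×9 + 5×154 + 8×124 + 2×332 = 2925 + 770 + 992 + 664 = 5351
link = 5858/5351 = 1.094749
Chained index = 100 × 1.006427 × 1.094749 = 110.1785

110.18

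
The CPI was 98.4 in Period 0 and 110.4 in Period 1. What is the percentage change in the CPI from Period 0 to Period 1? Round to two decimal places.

12.20%

Change = (110.4 − 98.4) / 98.4 × 100
       = 12.0 / 98.4 × 100 = 12.1951%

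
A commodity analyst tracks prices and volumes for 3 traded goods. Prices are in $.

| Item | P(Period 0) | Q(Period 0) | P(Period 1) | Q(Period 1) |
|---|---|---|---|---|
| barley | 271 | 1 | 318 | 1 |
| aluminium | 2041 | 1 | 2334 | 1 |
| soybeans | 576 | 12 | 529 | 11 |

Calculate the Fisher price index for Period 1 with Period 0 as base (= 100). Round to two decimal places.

97.76

Laspeyres component (base-period weights):
ΣP(Period 1)Q(Period 0) = 318×1 + 2334×1 + 529×12 = 318 + 2334 + 6348 = 9000
ΣP(Period 0)Q(Period 0) = 271×1 + 2041×1 + 576×12 = 271 + 2041 + 6912 = 9224
L = 9000 / 9224 × 100 = 97.5716
Paasche component (current-period weights):
ΣP(Period 1)Q(Period 1) = 318×1 + 2334×1 + 529×11 = 318 + 2334 + 5819 = 8471
ΣP(Period 0)Q(Period 1) = 271×1 + 2041×1 + 576×11 = 271 + 2041 + 6336 = 8648
P = 8471 / 8648 × 100 = 97.9533
Fisher = √(L × P) = √(97.5716 × 97.9533) = 97.7622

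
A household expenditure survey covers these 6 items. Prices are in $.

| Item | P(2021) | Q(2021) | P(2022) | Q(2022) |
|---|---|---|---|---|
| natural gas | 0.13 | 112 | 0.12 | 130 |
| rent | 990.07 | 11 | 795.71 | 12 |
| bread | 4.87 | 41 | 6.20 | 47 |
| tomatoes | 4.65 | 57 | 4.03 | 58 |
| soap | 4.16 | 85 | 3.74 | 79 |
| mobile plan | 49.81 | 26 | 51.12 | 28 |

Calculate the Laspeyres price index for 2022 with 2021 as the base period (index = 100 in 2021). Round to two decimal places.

83.70

Laspeyres price index uses base-period quantities as weights.
ΣP(2022)·Q(2021) = 0.12×112 + 795.71×11 + 6.20×41 + 4.03×57 + 3.74×85 + 51.12×26 = 13.44 + 8752.81 + 254.2 + 229.71 + 317.9 + 1329.12 = 10897.18
ΣP(2021)·Q(2021) = 0.13×112 + 990.07×11 + 4.87×41 + 4.65×57 + 4.16×85 + 49.81×26 = 14.56 + 10890.77 + 199.67 + 265.05 + 353.6 + 1295.06 = 13018.71
Index = 10897.18 / 13018.71 × 100 = 83.7040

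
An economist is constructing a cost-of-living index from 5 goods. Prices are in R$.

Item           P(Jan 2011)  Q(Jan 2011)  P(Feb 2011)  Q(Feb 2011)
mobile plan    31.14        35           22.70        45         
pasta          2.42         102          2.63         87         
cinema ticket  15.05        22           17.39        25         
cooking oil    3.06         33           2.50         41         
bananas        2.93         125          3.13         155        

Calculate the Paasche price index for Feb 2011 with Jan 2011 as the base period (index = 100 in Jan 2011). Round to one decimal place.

Paasche price index uses current-period quantities as weights.
ΣP(Feb 2011)·Q(Feb 2011) = 22.70×45 + 2.63×87 + 17.39×25 + 2.50×41 + 3.13×155 = 1021.5 + 228.81 + 434.75 + 102.5 + 485.15 = 2272.71
ΣP(Jan 2011)·Q(Feb 2011) = 31.14×45 + 2.42×87 + 15.05×25 + 3.06×41 + 2.93×155 = 1401.3 + 210.54 + 376.25 + 125.46 + 454.15 = 2567.7
Index = 2272.71 / 2567.7 × 100 = 88.5115

88.5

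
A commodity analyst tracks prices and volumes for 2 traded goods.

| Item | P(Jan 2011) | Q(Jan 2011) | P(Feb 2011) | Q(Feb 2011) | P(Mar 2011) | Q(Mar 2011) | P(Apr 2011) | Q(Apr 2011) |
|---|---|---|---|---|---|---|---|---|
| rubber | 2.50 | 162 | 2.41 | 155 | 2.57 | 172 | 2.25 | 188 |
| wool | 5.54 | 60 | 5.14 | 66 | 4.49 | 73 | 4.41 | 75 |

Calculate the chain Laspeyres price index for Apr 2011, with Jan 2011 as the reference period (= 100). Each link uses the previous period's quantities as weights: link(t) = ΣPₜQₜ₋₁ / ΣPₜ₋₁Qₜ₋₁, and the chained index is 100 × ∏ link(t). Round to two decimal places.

85.06

Link Jan 2011→Feb 2011:
ΣP(Feb 2011)Q(Jan 2011) = 2.41×162 + 5.14×60 = 390.42 + 308.4 = 698.82
ΣP(Jan 2011)Q(Jan 2011) = 2.50×162 + 5.54×60 = 405 + 332.4 = 737.4
link = 698.82/737.4 = 0.947681
Link Feb 2011→Mar 2011:
ΣP(Mar 2011)Q(Feb 2011) = 2.57×155 + 4.49×66 = 398.35 + 296.34 = 694.69
ΣP(Feb 2011)Q(Feb 2011) = 2.41×155 + 5.14×66 = 373.55 + 339.24 = 712.79
link = 694.69/712.79 = 0.974607
Link Mar 2011→Apr 2011:
ΣP(Apr 2011)Q(Mar 2011) = 2.25×172 + 4.41×73 = 387 + 321.93 = 708.93
ΣP(Mar 2011)Q(Mar 2011) = 2.57×172 + 4.49×73 = 442.04 + 327.77 = 769.81
link = 708.93/769.81 = 0.920916
Chained index = 100 × 0.947681 × 0.974607 × 0.920916 = 85.0573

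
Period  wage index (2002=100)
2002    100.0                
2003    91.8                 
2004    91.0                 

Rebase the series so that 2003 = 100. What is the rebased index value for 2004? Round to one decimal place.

Rebased(2004) = 91.0 / 91.8 × 100 = 99.1285

99.1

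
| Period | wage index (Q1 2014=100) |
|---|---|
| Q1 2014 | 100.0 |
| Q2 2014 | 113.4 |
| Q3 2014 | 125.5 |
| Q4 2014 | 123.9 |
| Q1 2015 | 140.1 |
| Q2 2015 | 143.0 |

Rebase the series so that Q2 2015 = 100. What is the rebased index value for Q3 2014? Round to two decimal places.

Rebased(Q3 2014) = 125.5 / 143.0 × 100 = 87.7622

87.76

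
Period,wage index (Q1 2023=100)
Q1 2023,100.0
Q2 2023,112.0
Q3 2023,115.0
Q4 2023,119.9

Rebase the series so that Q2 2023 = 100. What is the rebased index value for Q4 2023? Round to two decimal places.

Rebased(Q4 2023) = 119.9 / 112.0 × 100 = 107.0536

107.05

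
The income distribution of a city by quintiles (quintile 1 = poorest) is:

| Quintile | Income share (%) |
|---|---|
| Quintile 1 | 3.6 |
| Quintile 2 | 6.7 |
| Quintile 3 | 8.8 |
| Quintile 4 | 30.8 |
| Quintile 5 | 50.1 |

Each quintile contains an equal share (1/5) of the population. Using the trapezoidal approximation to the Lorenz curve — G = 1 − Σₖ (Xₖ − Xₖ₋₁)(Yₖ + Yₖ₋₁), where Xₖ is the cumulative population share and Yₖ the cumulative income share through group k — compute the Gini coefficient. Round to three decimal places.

Cumulative income shares Yₖ: 0.0360, 0.1030, 0.1910, 0.4990, 1.0000
Σ (Xₖ−Xₖ₋₁)(Yₖ+Yₖ₋₁) = (1/5)(0.0360+0.0000) + (1/5)(0.1030+0.0360) + (1/5)(0.1910+0.1030) + (1/5)(0.4990+0.1910) + (1/5)(1.0000+0.4990)
  = 0.0072 + 0.0278 + 0.0588 + 0.1380 + 0.2998 = 0.5316
G = 1 − 0.5316 = 0.4684

0.468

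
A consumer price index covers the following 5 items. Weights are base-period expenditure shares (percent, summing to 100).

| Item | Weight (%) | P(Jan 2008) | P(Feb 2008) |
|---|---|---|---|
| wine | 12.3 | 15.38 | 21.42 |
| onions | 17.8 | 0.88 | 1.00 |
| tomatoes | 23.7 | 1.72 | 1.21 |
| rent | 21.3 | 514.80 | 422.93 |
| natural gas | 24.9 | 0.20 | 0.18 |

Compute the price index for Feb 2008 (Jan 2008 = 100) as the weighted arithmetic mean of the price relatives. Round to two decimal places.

93.94

wine: 12.3 × (21.42/15.38) = 12.3 × 1.392718 = 17.1304
onions: 17.8 × (1.00/0.88) = 17.8 × 1.136364 = 20.2273
tomatoes: 23.7 × (1.21/1.72) = 23.7 × 0.703488 = 16.6727
rent: 21.3 × (422.93/514.80) = 21.3 × 0.821542 = 17.4989
natural gas: 24.9 × (0.18/0.20) = 24.9 × 0.900000 = 22.4100
Index = Σ wᵢ·(p₁ᵢ/p₀ᵢ) = 17.1304 + 20.2273 + 16.6727 + 17.4989 + 22.4100 = 93.9392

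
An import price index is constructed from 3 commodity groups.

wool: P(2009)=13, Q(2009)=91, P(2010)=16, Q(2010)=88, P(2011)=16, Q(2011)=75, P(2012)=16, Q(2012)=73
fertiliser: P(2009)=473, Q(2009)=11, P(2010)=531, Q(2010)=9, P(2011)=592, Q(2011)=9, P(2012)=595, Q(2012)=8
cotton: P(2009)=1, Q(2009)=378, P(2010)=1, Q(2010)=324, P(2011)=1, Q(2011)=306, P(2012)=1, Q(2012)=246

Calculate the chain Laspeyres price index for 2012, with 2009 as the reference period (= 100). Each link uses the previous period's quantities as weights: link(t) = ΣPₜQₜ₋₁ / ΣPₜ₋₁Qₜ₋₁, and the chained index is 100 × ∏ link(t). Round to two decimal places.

123.52

Link 2009→2010:
ΣP(2010)Q(2009) = 16×91 + 531×11 + 1×378 = 1456 + 5841 + 378 = 7675
ΣP(2009)Q(2009) = 13×91 + 473×11 + 1×378 = 1183 + 5203 + 378 = 6764
link = 7675/6764 = 1.134684
Link 2010→2011:
ΣP(2011)Q(2010) = 16×88 + 592×9 + 1×324 = 1408 + 5328 + 324 = 7060
ΣP(2010)Q(2010) = 16×88 + 531×9 + 1×324 = 1408 + 4779 + 324 = 6511
link = 7060/6511 = 1.084319
Link 2011→2012:
ΣP(2012)Q(2011) = 16×75 + 595×9 + 1×306 = 1200 + 5355 + 306 = 6861
ΣP(2011)Q(2011) = 16×75 + 592×9 + 1×306 = 1200 + 5328 + 306 = 6834
link = 6861/6834 = 1.003951
Chained index = 100 × 1.134684 × 1.084319 × 1.003951 = 123.5220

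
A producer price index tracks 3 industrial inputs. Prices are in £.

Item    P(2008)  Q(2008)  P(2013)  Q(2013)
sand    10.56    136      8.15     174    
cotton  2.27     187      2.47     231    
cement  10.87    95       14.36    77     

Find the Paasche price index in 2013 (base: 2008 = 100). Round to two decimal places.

96.74

Paasche price index uses current-period quantities as weights.
ΣP(2013)·Q(2013) = 8.15×174 + 2.47×231 + 14.36×77 = 1418.1 + 570.57 + 1105.72 = 3094.39
ΣP(2008)·Q(2013) = 10.56×174 + 2.27×231 + 10.87×77 = 1837.44 + 524.37 + 836.99 = 3198.8
Index = 3094.39 / 3198.8 × 100 = 96.7360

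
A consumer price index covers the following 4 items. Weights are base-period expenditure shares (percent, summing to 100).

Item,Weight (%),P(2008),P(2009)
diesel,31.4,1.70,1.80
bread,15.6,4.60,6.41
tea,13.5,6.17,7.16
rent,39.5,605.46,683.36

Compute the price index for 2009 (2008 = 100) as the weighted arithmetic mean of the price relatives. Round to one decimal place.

diesel: 31.4 × (1.80/1.70) = 31.4 × 1.058824 = 33.2471
bread: 15.6 × (6.41/4.60) = 15.6 × 1.393478 = 21.7383
tea: 13.5 × (7.16/6.17) = 13.5 × 1.160454 = 15.6661
rent: 39.5 × (683.36/605.46) = 39.5 × 1.128663 = 44.5822
Index = Σ wᵢ·(p₁ᵢ/p₀ᵢ) = 33.2471 + 21.7383 + 15.6661 + 44.5822 = 115.2336

115.2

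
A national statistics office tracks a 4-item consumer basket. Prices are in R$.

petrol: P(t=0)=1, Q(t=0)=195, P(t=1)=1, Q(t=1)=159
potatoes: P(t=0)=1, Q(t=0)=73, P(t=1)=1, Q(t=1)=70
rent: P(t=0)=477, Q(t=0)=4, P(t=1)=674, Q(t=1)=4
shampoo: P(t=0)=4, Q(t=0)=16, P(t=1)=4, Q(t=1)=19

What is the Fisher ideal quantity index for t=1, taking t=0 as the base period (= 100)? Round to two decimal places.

Laspeyres component (base-period weights):
ΣP(t=0)Q(t=1) = 1×159 + 1×70 + 477×4 + 4×19 = 159 + 70 + 1908 + 76 = 2213
ΣP(t=0)Q(t=0) = 1×195 + 1×73 + 477×4 + 4×16 = 195 + 73 + 1908 + 64 = 2240
L = 2213 / 2240 × 100 = 98.7946
Paasche component (current-period weights):
ΣP(t=1)Q(t=1) = 1×159 + 1×70 + 674×4 + 4×19 = 159 + 70 + 2696 + 76 = 3001
ΣP(t=1)Q(t=0) = 1×195 + 1×73 + 674×4 + 4×16 = 195 + 73 + 2696 + 64 = 3028
P = 3001 / 3028 × 100 = 99.1083
Fisher = √(L × P) = √(98.7946 × 99.1083) = 98.9514

98.95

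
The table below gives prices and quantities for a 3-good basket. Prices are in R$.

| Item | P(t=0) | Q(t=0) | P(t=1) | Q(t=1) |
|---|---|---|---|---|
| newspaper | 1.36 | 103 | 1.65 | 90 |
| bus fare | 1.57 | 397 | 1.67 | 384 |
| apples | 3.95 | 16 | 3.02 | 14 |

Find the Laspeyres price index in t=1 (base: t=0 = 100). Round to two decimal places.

Laspeyres price index uses base-period quantities as weights.
ΣP(t=1)·Q(t=0) = 1.65×103 + 1.67×397 + 3.02×16 = 169.95 + 662.99 + 48.32 = 881.26
ΣP(t=0)·Q(t=0) = 1.36×103 + 1.57×397 + 3.95×16 = 140.08 + 623.29 + 63.2 = 826.57
Index = 881.26 / 826.57 × 100 = 106.6165

106.62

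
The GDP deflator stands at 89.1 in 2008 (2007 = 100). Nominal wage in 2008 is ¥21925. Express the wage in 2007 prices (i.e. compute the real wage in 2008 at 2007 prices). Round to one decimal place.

24607.2

Real = Nominal ÷ (Index/100) = 21925 ÷ (89.1/100)
     = 21925 ÷ 0.891 = 24607.1829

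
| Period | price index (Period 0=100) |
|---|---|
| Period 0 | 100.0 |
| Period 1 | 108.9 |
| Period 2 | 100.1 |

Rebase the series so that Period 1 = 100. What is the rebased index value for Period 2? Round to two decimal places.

Rebased(Period 2) = 100.1 / 108.9 × 100 = 91.9192

91.92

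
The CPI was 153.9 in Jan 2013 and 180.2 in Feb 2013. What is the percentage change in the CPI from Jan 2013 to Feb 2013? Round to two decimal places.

17.09%

Change = (180.2 − 153.9) / 153.9 × 100
       = 26.3 / 153.9 × 100 = 17.0890%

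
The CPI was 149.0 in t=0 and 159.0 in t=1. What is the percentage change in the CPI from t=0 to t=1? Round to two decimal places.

6.71%

Change = (159.0 − 149.0) / 149.0 × 100
       = 10.0 / 149.0 × 100 = 6.7114%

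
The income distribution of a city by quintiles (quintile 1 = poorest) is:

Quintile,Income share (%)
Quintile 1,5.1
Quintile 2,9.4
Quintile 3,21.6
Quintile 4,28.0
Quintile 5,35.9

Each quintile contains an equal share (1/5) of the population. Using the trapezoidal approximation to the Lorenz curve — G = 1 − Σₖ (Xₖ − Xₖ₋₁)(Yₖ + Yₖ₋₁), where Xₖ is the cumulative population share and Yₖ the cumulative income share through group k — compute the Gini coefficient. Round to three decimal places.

0.321

Cumulative income shares Yₖ: 0.0510, 0.1450, 0.3610, 0.6410, 1.0000
Σ (Xₖ−Xₖ₋₁)(Yₖ+Yₖ₋₁) = (1/5)(0.0510+0.0000) + (1/5)(0.1450+0.0510) + (1/5)(0.3610+0.1450) + (1/5)(0.6410+0.3610) + (1/5)(1.0000+0.6410)
  = 0.0102 + 0.0392 + 0.1012 + 0.2004 + 0.3282 = 0.6792
G = 1 − 0.6792 = 0.3208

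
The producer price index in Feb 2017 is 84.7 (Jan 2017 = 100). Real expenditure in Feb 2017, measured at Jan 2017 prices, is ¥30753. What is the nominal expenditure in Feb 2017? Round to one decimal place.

Nominal = Real × (Index/100) = 30753 × (84.7/100)
        = 30753 × 0.847 = 26047.7910

26047.8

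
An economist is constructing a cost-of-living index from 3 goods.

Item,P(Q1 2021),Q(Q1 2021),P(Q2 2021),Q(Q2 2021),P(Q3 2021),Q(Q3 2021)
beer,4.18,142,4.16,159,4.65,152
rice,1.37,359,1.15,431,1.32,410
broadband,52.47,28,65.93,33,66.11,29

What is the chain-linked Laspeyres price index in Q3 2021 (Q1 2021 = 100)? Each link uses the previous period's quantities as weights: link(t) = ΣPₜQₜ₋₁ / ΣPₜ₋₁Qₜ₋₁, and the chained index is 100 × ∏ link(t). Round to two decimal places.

116.81

Link Q1 2021→Q2 2021:
ΣP(Q2 2021)Q(Q1 2021) = 4.16×142 + 1.15×359 + 65.93×28 = 590.72 + 412.85 + 1846.04 = 2849.61
ΣP(Q1 2021)Q(Q1 2021) = 4.18×142 + 1.37×359 + 52.47×28 = 593.56 + 491.83 + 1469.16 = 2554.55
link = 2849.61/2554.55 = 1.115504
Link Q2 2021→Q3 2021:
ΣP(Q3 2021)Q(Q2 2021) = 4.65×159 + 1.32×431 + 66.11×33 = 739.35 + 568.92 + 2181.63 = 3489.9
ΣP(Q2 2021)Q(Q2 2021) = 4.16×159 + 1.15×431 + 65.93×33 = 661.44 + 495.65 + 2175.69 = 3332.78
link = 3489.9/3332.78 = 1.047144
Chained index = 100 × 1.115504 × 1.047144 = 116.8093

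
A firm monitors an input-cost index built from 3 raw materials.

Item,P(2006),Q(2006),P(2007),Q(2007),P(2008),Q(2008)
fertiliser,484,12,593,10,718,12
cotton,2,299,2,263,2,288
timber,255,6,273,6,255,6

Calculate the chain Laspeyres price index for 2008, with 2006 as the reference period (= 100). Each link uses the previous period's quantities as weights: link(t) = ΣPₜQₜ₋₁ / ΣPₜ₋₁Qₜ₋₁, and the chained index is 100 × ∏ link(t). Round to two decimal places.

Link 2006→2007:
ΣP(2007)Q(2006) = 593×12 + 2×299 + 273×6 = 7116 + 598 + 1638 = 9352
ΣP(2006)Q(2006) = 484×12 + 2×299 + 255×6 = 5808 + 598 + 1530 = 7936
link = 9352/7936 = 1.178427
Link 2007→2008:
ΣP(2008)Q(2007) = 718×10 + 2×263 + 255×6 = 7180 + 526 + 1530 = 9236
ΣP(2007)Q(2007) = 593×10 + 2×263 + 273×6 = 5930 + 526 + 1638 = 8094
link = 9236/8094 = 1.141092
Chained index = 100 × 1.178427 × 1.141092 = 134.4694

134.47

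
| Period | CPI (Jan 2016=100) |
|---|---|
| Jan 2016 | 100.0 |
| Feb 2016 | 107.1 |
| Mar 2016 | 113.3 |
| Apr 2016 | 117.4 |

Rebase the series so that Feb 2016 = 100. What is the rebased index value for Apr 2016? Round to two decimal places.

109.62

Rebased(Apr 2016) = 117.4 / 107.1 × 100 = 109.6172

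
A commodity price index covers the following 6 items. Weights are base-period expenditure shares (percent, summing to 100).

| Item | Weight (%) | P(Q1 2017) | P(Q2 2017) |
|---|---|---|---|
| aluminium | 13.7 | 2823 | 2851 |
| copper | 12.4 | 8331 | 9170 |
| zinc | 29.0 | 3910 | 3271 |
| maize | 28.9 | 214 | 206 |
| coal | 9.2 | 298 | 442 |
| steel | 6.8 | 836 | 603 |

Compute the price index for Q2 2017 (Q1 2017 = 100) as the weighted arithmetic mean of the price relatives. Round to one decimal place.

98.1

aluminium: 13.7 × (2851/2823) = 13.7 × 1.009919 = 13.8359
copper: 12.4 × (9170/8331) = 12.4 × 1.100708 = 13.6488
zinc: 29.0 × (3271/3910) = 29.0 × 0.836573 = 24.2606
maize: 28.9 × (206/214) = 28.9 × 0.962617 = 27.8196
coal: 9.2 × (442/298) = 9.2 × 1.483221 = 13.6456
steel: 6.8 × (603/836) = 6.8 × 0.721292 = 4.9048
Index = Σ wᵢ·(p₁ᵢ/p₀ᵢ) = 13.8359 + 13.6488 + 24.2606 + 27.8196 + 13.6456 + 4.9048 = 98.1153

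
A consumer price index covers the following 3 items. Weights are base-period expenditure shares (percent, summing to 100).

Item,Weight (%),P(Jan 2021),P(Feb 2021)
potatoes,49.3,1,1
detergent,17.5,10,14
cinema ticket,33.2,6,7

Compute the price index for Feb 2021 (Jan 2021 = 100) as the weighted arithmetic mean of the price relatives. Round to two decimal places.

potatoes: 49.3 × (1/1) = 49.3 × 1.000000 = 49.3000
detergent: 17.5 × (14/10) = 17.5 × 1.400000 = 24.5000
cinema ticket: 33.2 × (7/6) = 33.2 × 1.166667 = 38.7333
Index = Σ wᵢ·(p₁ᵢ/p₀ᵢ) = 49.3000 + 24.5000 + 38.7333 = 112.5333

112.53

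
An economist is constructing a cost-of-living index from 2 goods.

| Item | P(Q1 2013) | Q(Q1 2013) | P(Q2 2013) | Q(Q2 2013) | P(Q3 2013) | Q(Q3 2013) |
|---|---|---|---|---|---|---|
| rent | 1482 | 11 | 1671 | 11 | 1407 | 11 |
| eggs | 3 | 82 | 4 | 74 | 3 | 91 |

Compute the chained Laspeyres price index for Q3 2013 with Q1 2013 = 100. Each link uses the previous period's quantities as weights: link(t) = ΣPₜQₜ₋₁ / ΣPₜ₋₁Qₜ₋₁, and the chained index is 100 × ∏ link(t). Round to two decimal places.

95.03

Link Q1 2013→Q2 2013:
ΣP(Q2 2013)Q(Q1 2013) = 1671×11 + 4×82 = 18381 + 328 = 18709
ΣP(Q1 2013)Q(Q1 2013) = 1482×11 + 3×82 = 16302 + 246 = 16548
link = 18709/16548 = 1.130590
Link Q2 2013→Q3 2013:
ΣP(Q3 2013)Q(Q2 2013) = 1407×11 + 3×74 = 15477 + 222 = 15699
ΣP(Q2 2013)Q(Q2 2013) = 1671×11 + 4×74 = 18381 + 296 = 18677
link = 15699/18677 = 0.840553
Chained index = 100 × 1.130590 × 0.840553 = 95.0320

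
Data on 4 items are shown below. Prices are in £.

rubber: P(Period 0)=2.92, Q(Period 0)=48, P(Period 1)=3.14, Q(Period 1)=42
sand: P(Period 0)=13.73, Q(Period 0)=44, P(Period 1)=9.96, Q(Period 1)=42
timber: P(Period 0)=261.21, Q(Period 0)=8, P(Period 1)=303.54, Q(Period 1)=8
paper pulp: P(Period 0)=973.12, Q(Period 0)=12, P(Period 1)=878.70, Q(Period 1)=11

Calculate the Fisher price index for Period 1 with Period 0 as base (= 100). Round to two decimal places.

Laspeyres component (base-period weights):
ΣP(Period 1)Q(Period 0) = 3.14×48 + 9.96×44 + 303.54×8 + 878.70×12 = 150.72 + 438.24 + 2428.32 + 10544.4 = 13561.68
ΣP(Period 0)Q(Period 0) = 2.92×48 + 13.73×44 + 261.21×8 + 973.12×12 = 140.16 + 604.12 + 2089.68 + 11677.44 = 14511.4
L = 13561.68 / 14511.4 × 100 = 93.4554
Paasche component (current-period weights):
ΣP(Period 1)Q(Period 1) = 3.14×42 + 9.96×42 + 303.54×8 + 878.70×11 = 131.88 + 418.32 + 2428.32 + 9665.7 = 12644.22
ΣP(Period 0)Q(Period 1) = 2.92×42 + 13.73×42 + 261.21×8 + 973.12×11 = 122.64 + 576.66 + 2089.68 + 10704.32 = 13493.3
P = 12644.22 / 13493.3 × 100 = 93.7074
Fisher = √(L × P) = √(93.4554 × 93.7074) = 93.5813

93.58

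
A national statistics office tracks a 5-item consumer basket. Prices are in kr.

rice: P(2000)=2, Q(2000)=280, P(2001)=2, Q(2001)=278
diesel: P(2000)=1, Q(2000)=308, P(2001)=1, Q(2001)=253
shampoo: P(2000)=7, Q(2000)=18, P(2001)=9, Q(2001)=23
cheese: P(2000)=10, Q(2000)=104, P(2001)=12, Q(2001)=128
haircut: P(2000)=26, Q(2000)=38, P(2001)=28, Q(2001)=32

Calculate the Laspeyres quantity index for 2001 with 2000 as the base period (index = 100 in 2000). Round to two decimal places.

Laspeyres quantity index uses base-period prices as weights.
ΣP(2000)·Q(2001) = 2×278 + 1×253 + 7×23 + 10×128 + 26×32 = 556 + 253 + 161 + 1280 + 832 = 3082
ΣP(2000)·Q(2000) = 2×280 + 1×308 + 7×18 + 10×104 + 26×38 = 560 + 308 + 126 + 1040 + 988 = 3022
Index = 3082 / 3022 × 100 = 101.9854

101.99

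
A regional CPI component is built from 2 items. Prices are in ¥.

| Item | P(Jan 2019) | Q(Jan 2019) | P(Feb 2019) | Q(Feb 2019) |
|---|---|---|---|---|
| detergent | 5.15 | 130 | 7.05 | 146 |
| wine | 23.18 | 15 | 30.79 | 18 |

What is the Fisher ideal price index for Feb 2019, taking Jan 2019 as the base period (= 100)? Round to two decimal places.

Laspeyres component (base-period weights):
ΣP(Feb 2019)Q(Jan 2019) = 7.05×130 + 30.79×15 = 916.5 + 461.85 = 1378.35
ΣP(Jan 2019)Q(Jan 2019) = 5.15×130 + 23.18×15 = 669.5 + 347.7 = 1017.2
L = 1378.35 / 1017.2 × 100 = 135.5043
Paasche component (current-period weights):
ΣP(Feb 2019)Q(Feb 2019) = 7.05×146 + 30.79×18 = 1029.3 + 554.22 = 1583.52
ΣP(Jan 2019)Q(Feb 2019) = 5.15×146 + 23.18×18 = 751.9 + 417.24 = 1169.14
P = 1583.52 / 1169.14 × 100 = 135.4431
Fisher = √(L × P) = √(135.5043 × 135.4431) = 135.4737

135.47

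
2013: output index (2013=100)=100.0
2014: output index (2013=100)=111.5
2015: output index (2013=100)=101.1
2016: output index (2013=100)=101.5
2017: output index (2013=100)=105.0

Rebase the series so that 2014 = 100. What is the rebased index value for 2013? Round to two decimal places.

89.69

Rebased(2013) = 100.0 / 111.5 × 100 = 89.6861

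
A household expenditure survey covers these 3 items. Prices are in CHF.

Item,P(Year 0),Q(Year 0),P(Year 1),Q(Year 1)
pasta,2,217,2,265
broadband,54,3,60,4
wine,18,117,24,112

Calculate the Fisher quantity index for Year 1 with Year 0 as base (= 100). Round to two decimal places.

Laspeyres component (base-period weights):
ΣP(Year 0)Q(Year 1) = 2×265 + 54×4 + 18×112 = 530 + 216 + 2016 = 2762
ΣP(Year 0)Q(Year 0) = 2×217 + 54×3 + 18×117 = 434 + 162 + 2106 = 2702
L = 2762 / 2702 × 100 = 102.2206
Paasche component (current-period weights):
ΣP(Year 1)Q(Year 1) = 2×265 + 60×4 + 24×112 = 530 + 240 + 2688 = 3458
ΣP(Year 1)Q(Year 0) = 2×217 + 60×3 + 24×117 = 434 + 180 + 2808 = 3422
P = 3458 / 3422 × 100 = 101.0520
Fisher = √(L × P) = √(102.2206 × 101.0520) = 101.6346

101.63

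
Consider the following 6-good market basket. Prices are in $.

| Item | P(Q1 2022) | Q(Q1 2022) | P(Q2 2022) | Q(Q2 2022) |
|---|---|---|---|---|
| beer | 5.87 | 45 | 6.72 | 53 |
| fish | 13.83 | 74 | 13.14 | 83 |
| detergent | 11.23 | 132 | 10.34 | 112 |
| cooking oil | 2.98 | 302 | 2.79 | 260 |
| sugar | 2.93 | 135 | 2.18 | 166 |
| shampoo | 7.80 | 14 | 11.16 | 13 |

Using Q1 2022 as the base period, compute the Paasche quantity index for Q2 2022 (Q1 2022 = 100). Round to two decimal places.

Paasche quantity index uses current-period prices as weights.
ΣP(Q2 2022)·Q(Q2 2022) = 6.72×53 + 13.14×83 + 10.34×112 + 2.79×260 + 2.18×166 + 11.16×13 = 356.16 + 1090.62 + 1158.08 + 725.4 + 361.88 + 145.08 = 3837.22
ΣP(Q2 2022)·Q(Q1 2022) = 6.72×45 + 13.14×74 + 10.34×132 + 2.79×302 + 2.18×135 + 11.16×14 = 302.4 + 972.36 + 1364.88 + 842.58 + 294.3 + 156.24 = 3932.76
Index = 3837.22 / 3932.76 × 100 = 97.5707

97.57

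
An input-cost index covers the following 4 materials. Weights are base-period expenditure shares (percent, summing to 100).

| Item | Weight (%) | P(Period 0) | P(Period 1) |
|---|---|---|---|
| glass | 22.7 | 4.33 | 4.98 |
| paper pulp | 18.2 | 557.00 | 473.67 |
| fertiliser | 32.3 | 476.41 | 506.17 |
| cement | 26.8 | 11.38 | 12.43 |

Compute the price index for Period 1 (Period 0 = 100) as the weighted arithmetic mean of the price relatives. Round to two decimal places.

105.18

glass: 22.7 × (4.98/4.33) = 22.7 × 1.150115 = 26.1076
paper pulp: 18.2 × (473.67/557.00) = 18.2 × 0.850395 = 15.4772
fertiliser: 32.3 × (506.17/476.41) = 32.3 × 1.062467 = 34.3177
cement: 26.8 × (12.43/11.38) = 26.8 × 1.092267 = 29.2728
Index = Σ wᵢ·(p₁ᵢ/p₀ᵢ) = 26.1076 + 15.4772 + 34.3177 + 29.2728 = 105.1753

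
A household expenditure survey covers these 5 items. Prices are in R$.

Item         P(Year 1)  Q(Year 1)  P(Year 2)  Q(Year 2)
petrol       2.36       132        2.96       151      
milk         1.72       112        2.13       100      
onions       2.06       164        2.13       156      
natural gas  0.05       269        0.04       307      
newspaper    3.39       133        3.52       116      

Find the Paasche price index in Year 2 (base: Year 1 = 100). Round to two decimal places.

Paasche price index uses current-period quantities as weights.
ΣP(Year 2)·Q(Year 2) = 2.96×151 + 2.13×100 + 2.13×156 + 0.04×307 + 3.52×116 = 446.96 + 213 + 332.28 + 12.28 + 408.32 = 1412.84
ΣP(Year 1)·Q(Year 2) = 2.36×151 + 1.72×100 + 2.06×156 + 0.05×307 + 3.39×116 = 356.36 + 172 + 321.36 + 15.35 + 393.24 = 1258.31
Index = 1412.84 / 1258.31 × 100 = 112.2808

112.28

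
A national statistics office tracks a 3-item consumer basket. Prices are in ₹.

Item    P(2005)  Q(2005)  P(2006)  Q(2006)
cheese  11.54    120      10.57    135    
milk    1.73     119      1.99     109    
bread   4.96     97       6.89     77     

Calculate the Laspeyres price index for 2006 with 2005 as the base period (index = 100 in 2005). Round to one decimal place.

Laspeyres price index uses base-period quantities as weights.
ΣP(2006)·Q(2005) = 10.57×120 + 1.99×119 + 6.89×97 = 1268.4 + 236.81 + 668.33 = 2173.54
ΣP(2005)·Q(2005) = 11.54×120 + 1.73×119 + 4.96×97 = 1384.8 + 205.87 + 481.12 = 2071.79
Index = 2173.54 / 2071.79 × 100 = 104.9112

104.9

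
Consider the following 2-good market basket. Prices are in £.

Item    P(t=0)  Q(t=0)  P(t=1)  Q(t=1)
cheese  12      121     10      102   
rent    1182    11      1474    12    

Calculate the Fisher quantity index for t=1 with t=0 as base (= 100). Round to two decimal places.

106.98

Laspeyres component (base-period weights):
ΣP(t=0)Q(t=1) = 12×102 + 1182×12 = 1224 + 14184 = 15408
ΣP(t=0)Q(t=0) = 12×121 + 1182×11 = 1452 + 13002 = 14454
L = 15408 / 14454 × 100 = 106.6002
Paasche component (current-period weights):
ΣP(t=1)Q(t=1) = 10×102 + 1474×12 = 1020 + 17688 = 18708
ΣP(t=1)Q(t=0) = 10×121 + 1474×11 = 1210 + 16214 = 17424
P = 18708 / 17424 × 100 = 107.3691
Fisher = √(L × P) = √(106.6002 × 107.3691) = 106.9840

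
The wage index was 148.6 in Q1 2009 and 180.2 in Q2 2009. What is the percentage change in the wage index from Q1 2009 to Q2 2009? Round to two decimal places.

Change = (180.2 − 148.6) / 148.6 × 100
       = 31.6 / 148.6 × 100 = 21.2651%

21.27%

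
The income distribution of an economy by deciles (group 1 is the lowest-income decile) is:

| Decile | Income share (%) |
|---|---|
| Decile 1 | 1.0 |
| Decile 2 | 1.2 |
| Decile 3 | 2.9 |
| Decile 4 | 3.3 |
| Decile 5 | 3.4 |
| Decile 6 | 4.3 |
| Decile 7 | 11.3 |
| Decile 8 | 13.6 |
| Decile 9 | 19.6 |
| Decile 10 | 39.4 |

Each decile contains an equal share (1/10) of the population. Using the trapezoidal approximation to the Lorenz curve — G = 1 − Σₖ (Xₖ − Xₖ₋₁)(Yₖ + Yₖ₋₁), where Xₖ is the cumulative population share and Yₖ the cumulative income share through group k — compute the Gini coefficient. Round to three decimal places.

0.553

Cumulative income shares Yₖ: 0.0100, 0.0220, 0.0510, 0.0840, 0.1180, 0.1610, 0.2740, 0.4100, 0.6060, 1.0000
Σ (Xₖ−Xₖ₋₁)(Yₖ+Yₖ₋₁) = (1/10)(0.0100+0.0000) + (1/10)(0.0220+0.0100) + (1/10)(0.0510+0.0220) + (1/10)(0.0840+0.0510) + (1/10)(0.1180+0.0840) + (1/10)(0.1610+0.1180) + (1/10)(0.2740+0.1610) + (1/10)(0.4100+0.2740) + (1/10)(0.6060+0.4100) + (1/10)(1.0000+0.6060)
  = 0.0010 + 0.0032 + 0.0073 + 0.0135 + 0.0202 + 0.0279 + 0.0435 + 0.0684 + 0.1016 + 0.1606 = 0.4472
G = 1 − 0.4472 = 0.5528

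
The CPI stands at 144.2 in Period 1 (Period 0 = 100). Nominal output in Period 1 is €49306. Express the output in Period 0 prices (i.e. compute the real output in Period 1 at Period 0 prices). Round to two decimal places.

Real = Nominal ÷ (Index/100) = 49306 ÷ (144.2/100)
     = 49306 ÷ 1.442 = 34192.7878

34192.79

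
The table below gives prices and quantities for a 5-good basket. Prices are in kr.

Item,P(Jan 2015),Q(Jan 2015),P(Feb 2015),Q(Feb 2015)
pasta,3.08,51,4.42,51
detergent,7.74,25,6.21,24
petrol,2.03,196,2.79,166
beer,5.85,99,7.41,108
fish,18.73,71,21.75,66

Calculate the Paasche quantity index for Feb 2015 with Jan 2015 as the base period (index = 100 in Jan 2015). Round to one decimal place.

Paasche quantity index uses current-period prices as weights.
ΣP(Feb 2015)·Q(Feb 2015) = 4.42×51 + 6.21×24 + 2.79×166 + 7.41×108 + 21.75×66 = 225.42 + 149.04 + 463.14 + 800.28 + 1435.5 = 3073.38
ΣP(Feb 2015)·Q(Jan 2015) = 4.42×51 + 6.21×25 + 2.79×196 + 7.41×99 + 21.75×71 = 225.42 + 155.25 + 546.84 + 733.59 + 1544.25 = 3205.35
Index = 3073.38 / 3205.35 × 100 = 95.8828

95.9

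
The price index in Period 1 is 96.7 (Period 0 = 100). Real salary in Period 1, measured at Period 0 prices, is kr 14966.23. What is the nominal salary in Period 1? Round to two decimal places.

14472.34

Nominal = Real × (Index/100) = 14966.23 × (96.7/100)
        = 14966.23 × 0.967 = 14472.3444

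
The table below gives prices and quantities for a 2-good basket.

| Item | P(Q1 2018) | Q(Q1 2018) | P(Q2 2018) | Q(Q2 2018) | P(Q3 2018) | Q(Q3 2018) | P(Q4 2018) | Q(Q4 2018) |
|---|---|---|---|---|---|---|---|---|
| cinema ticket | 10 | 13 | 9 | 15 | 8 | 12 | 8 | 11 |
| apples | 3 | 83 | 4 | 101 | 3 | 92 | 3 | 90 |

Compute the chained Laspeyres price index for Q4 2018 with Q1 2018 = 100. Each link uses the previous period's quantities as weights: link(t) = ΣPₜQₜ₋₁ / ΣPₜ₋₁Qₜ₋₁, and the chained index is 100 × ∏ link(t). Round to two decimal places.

92.97

Link Q1 2018→Q2 2018:
ΣP(Q2 2018)Q(Q1 2018) = 9×13 + 4×83 = 117 + 332 = 449
ΣP(Q1 2018)Q(Q1 2018) = 10×13 + 3×83 = 130 + 249 = 379
link = 449/379 = 1.184697
Link Q2 2018→Q3 2018:
ΣP(Q3 2018)Q(Q2 2018) = 8×15 + 3×101 = 120 + 303 = 423
ΣP(Q2 2018)Q(Q2 2018) = 9×15 + 4×101 = 135 + 404 = 539
link = 423/539 = 0.784787
Link Q3 2018→Q4 2018:
ΣP(Q4 2018)Q(Q3 2018) = 8×12 + 3×92 = 96 + 276 = 372
ΣP(Q3 2018)Q(Q3 2018) = 8×12 + 3×92 = 96 + 276 = 372
link = 372/372 = 1.000000
Chained index = 100 × 1.184697 × 0.784787 × 1.000000 = 92.9734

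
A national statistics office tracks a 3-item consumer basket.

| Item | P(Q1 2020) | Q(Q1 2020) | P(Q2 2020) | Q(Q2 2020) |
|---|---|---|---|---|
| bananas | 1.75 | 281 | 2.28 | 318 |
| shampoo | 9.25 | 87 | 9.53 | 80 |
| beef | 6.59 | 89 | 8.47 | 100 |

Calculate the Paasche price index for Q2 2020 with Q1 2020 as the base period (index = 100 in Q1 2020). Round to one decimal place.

Paasche price index uses current-period quantities as weights.
ΣP(Q2 2020)·Q(Q2 2020) = 2.28×318 + 9.53×80 + 8.47×100 = 725.04 + 762.4 + 847 = 2334.44
ΣP(Q1 2020)·Q(Q2 2020) = 1.75×318 + 9.25×80 + 6.59×100 = 556.5 + 740 + 659 = 1955.5
Index = 2334.44 / 1955.5 × 100 = 119.3782

119.4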